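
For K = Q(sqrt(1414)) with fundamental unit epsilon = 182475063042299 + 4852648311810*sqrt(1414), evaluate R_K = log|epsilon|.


epsilon = 182475063042299 + 4852648311810*sqrt(1414)
= 3.6495e+14
R = ln(3.6495e+14)
= 33.5308

33.5308


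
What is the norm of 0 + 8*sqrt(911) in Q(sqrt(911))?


N(a + b*sqrt(d)) = a^2 - d*b^2
= (0)^2 - (911)*(8)^2
= 0 - 58304
= -58304

-58304


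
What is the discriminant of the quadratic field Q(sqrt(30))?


For K = Q(sqrt(d)) with d squarefree: disc(K) = d if d = 1 mod 4, and disc(K) = 4d if d = 2 or 3 mod 4.
Here d = 30, and d mod 4 = 2.
d = 2 mod 4, not 1 (O_K = Z[sqrt(d)]), so disc(K) = 4d = 4 * (30) = 120

120


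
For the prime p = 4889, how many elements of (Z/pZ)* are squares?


For prime p, the number of non-zero quadratic residues is (p-1)/2.
= (4889-1)/2
= 2444

2444


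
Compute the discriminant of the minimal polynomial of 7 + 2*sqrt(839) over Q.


The element 7 + 2*sqrt(839) has minimal polynomial:
x^2 - 14*x - 3307
Discriminant = (-14)^2 - 4*(-3307)
= 196 + 13228
= 13424

13424


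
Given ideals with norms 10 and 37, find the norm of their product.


N(IJ) = N(I) * N(J)
= 10 * 37
= 370

370


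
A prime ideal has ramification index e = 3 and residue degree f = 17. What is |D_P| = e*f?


|D_P| = e * f
= 3 * 17
= 51

51


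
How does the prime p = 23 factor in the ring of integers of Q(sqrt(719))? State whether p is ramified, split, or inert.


K = Q(sqrt(719)). Since d mod 4 = 3, disc(K) = 2876.
Check p | disc: 2876 mod 23 = 1.
p does not divide disc. Compute Legendre symbol (d/p):
6^((23-1)/2) mod 23 = 1
(d/p) = 1, so p splits: (p) = P*P' with e=1, f=1, g=2.
Therefore p is split.

split


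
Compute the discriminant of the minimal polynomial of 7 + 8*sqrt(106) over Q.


The element 7 + 8*sqrt(106) has minimal polynomial:
x^2 - 14*x - 6735
Discriminant = (-14)^2 - 4*(-6735)
= 196 + 26940
= 27136

27136


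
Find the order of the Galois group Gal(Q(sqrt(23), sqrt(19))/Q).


The 2 square roots of distinct primes are multiplicatively independent over Q,
so [K:Q] = 2^2 and Gal(K/Q) is isomorphic to (Z/2Z)^2.
|Gal| = 2^2 = 4

4


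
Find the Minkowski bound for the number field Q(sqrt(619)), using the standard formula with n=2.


d = 619, d mod 4 = 3, so disc(K) = 4d = 2476; |disc(K)| = 2476
Real quadratic field, so n = 2, s = r2 = 0, r1 = 2
M = (n!/n^n) * (4/pi)^s * sqrt(|disc(K)|) = (2!/2^2) * (4/pi)^0 * sqrt(2476)
= 0.5 * 1.000000 * 49.759421
= 24.8797

24.8797


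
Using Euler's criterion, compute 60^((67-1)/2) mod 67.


p = 67 is prime and the exponent is (p-1)/2 = 33, so by Euler's criterion 60^33 = (60/67) = +1 or -1 mod 67.
Compute by square-and-multiply:
  33 = 32 + 1 (binary 100001)
  Repeated squaring mod 67: 60^1 = 60, 60^2 = 49, 60^4 = 56, 60^8 = 54, 60^16 = 35, 60^32 = 19
  60^33 = 60^32 * 60^1 = 19 * 60 mod 67
    19 * 60 = 1140 = 1 mod 67
  60^33 = 1 mod 67
Result 1: 60 is a quadratic residue mod 67.
60^33 mod 67 = 1

1


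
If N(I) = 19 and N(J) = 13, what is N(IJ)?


N(IJ) = N(I) * N(J)
= 19 * 13
= 247

247


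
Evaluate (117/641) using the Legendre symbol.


p = 641 is prime, so compute (117/641) with the reciprocity algorithm (Jacobi-symbol steps: pull out 2s via (2/n), flip via reciprocity, reduce):
  reciprocity: (117/641) -> +(641/117)
  reduce: (56/117)
  pull out 2: (2/117) = -1  (since 117 mod 8 = 5)
  pull out 2: (2/117) = -1  (since 117 mod 8 = 5)
  pull out 2: (2/117) = -1  (since 117 mod 8 = 5)
  reciprocity: (7/117) -> +(117/7)
  reduce: (5/7)
  reciprocity: (5/7) -> +(7/5)
  reduce: (2/5)
  pull out 2: (2/5) = -1  (since 5 mod 8 = 5)
  (1/5) = 1
Product of signs = 1
(117/641) = 1

1


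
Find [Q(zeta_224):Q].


The degree equals Euler's totient phi(224).
224 = 2^5 * 7
phi(224) = 96

96


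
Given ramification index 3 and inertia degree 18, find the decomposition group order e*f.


|D_P| = e * f
= 3 * 18
= 54

54


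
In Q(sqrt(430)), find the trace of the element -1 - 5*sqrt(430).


Tr(a + b*sqrt(d)) = (a + b*sqrt(d)) + (a - b*sqrt(d)) = 2a
= 2 * (-1)
= -2

-2


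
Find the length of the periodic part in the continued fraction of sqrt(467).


Run the CF algorithm for sqrt(467).
a_0 = floor(sqrt(467)) = 21; set m_0=0, q_0=1.
Recurrence: m' = q*a - m,  q' = (d - m'^2)/q,  a' = floor((a_0 + m')/q').
  step 1: m=21, q=26, a=1
  step 2: m=5, q=17, a=1
  step 3: m=12, q=19, a=1
  step 4: m=7, q=22, a=1
  step 5: m=15, q=11, a=3
  step 6: m=18, q=13, a=3
  step 7: m=21, q=2, a=21
  step 8: m=21, q=13, a=3
  step 9: m=18, q=11, a=3
  step 10: m=15, q=22, a=1
  step 11: m=7, q=19, a=1
  step 12: m=12, q=17, a=1
  step 13: m=5, q=26, a=1
  step 14: m=21, q=1, a=42
a_14 = 2*a_0 = 42, so the period closes here.
sqrt(467) = [21; 1, 1, 1, 1, 3, 3, 21, 3, 3, 1, 1, 1, 1, 42]
Period length = 14

14


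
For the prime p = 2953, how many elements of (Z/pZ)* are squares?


For prime p, the number of non-zero quadratic residues is (p-1)/2.
= (2953-1)/2
= 1476

1476


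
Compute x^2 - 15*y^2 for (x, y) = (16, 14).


x^2 - d*y^2
= 16^2 - 15*14^2
= 256 - 2940
= -2684

-2684


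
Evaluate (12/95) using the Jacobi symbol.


Compute (12/95) via quadratic reciprocity:
  pull out 2: (2/95) = +1  (since 95 mod 8 = 7)
  pull out 2: (2/95) = +1  (since 95 mod 8 = 7)
  reciprocity: (3/95) -> -(95/3)
  reduce: (2/3)
  pull out 2: (2/3) = -1  (since 3 mod 8 = 3)
  (1/3) = 1
Product of signs = 1

1


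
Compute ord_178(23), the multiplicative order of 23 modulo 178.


We want ord_178(23), the smallest k >= 1 with 23^k = 1 mod 178.
n = 178 = 2 * 89, phi(178) = 88; the order divides phi(n).
Divisors of 88: 1, 2, 4, 8, 11, 22, 44, 88
Repeated squaring mod 178: 23^1 = 23, 23^2 = 173, 23^4 = 25, 23^8 = 91, 23^16 = 93, 23^32 = 105, 23^64 = 167
Test divisors in increasing order:
  k=1: 23^1 = 23 mod 178
  k=2: 23^2 = 173 mod 178
  k=4: 23^4 = 25 mod 178
  k=8: 23^8 = 91 mod 178
  k=11: 23^11 = 91 * 173 * 23 = 37 mod 178
  k=22: 23^22 = 93 * 25 * 173 = 123 mod 178
  k=44: 23^44 = 105 * 91 * 25 = 177 mod 178
  k=88: 23^88 = 167 * 93 * 91 = 1 mod 178  <- first divisor giving 1
Order = 88

88


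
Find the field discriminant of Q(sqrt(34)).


For K = Q(sqrt(d)) with d squarefree: disc(K) = d if d = 1 mod 4, and disc(K) = 4d if d = 2 or 3 mod 4.
Here d = 34, and d mod 4 = 2.
d = 2 mod 4, not 1 (O_K = Z[sqrt(d)]), so disc(K) = 4d = 4 * (34) = 136

136


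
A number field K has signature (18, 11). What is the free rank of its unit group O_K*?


By Dirichlet's unit theorem:
rank = r1 + r2 - 1
= 18 + 11 - 1
= 28

28


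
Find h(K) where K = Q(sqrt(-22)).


K = Q(sqrt(-22)). d mod 4 = 2, so D = disc(K) = 4d = -88
h(K) equals the number of primitive reduced positive-definite forms (a, b, c) = a*x^2 + b*x*y + c*y^2 with b^2 - 4ac = D,
where reduced means |b| <= a <= c, with b >= 0 whenever |b| = a or a = c, and primitive means gcd(a, b, c) = 1.
Reduced forces 3a^2 <= |D| = 88, so 1 <= a <= 5; b must have the parity of D, and c = (b^2 - D)/(4a) must be an integer >= a.
Enumerate a = 1..5, b in [-a, a]:
  a=1: (1, 0, 22)  [1]
  a=2: (2, 0, 11)  [1]
  a=3..5: none
Total reduced forms: 1 + 1 = 2
h = 2

2


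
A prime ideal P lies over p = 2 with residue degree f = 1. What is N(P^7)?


N(P^a) = p^(a*f)
= 2^(7*1)
= 2^7
= 128

128


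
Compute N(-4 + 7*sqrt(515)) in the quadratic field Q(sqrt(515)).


N(a + b*sqrt(d)) = a^2 - d*b^2
= (-4)^2 - (515)*(7)^2
= 16 - 25235
= -25219

-25219


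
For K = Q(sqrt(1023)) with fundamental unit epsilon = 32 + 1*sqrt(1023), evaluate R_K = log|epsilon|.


epsilon = 32 + 1*sqrt(1023)
= 63.9844
R = ln(63.9844)
= 4.1586

4.1586


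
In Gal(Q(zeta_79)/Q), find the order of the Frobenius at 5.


The Frobenius at p in Gal(Q(zeta_n)/Q) = (Z/nZ)* is the class of p, so its order is ord_79(5), the smallest k >= 1 with 5^k = 1 mod 79.
n = 79 = 79, phi(79) = 78; the order divides phi(n).
Divisors of 78: 1, 2, 3, 6, 13, 26, 39, 78
Repeated squaring mod 79: 5^1 = 5, 5^2 = 25, 5^4 = 72, 5^8 = 49, 5^16 = 31, 5^32 = 13, 5^64 = 11
Test divisors in increasing order:
  k=1: 5^1 = 5 mod 79
  k=2: 5^2 = 25 mod 79
  k=3: 5^3 = 25 * 5 = 46 mod 79
  k=6: 5^6 = 72 * 25 = 62 mod 79
  k=13: 5^13 = 49 * 72 * 5 = 23 mod 79
  k=26: 5^26 = 31 * 49 * 25 = 55 mod 79
  k=39: 5^39 = 13 * 72 * 25 * 5 = 1 mod 79  <- first divisor giving 1
Order = 39

39


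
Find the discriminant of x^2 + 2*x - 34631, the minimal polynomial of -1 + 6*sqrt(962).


The element -1 + 6*sqrt(962) has minimal polynomial:
x^2 + 2*x - 34631
Discriminant = (2)^2 - 4*(-34631)
= 4 + 138524
= 138528

138528


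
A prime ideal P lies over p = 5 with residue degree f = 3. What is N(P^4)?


N(P^a) = p^(a*f)
= 5^(4*3)
= 5^12
= 244140625

244140625


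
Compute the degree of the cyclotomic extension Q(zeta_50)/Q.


The degree equals Euler's totient phi(50).
50 = 2 * 5^2
phi(50) = 20

20


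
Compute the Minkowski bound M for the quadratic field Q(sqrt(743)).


d = 743, d mod 4 = 3, so disc(K) = 4d = 2972; |disc(K)| = 2972
Real quadratic field, so n = 2, s = r2 = 0, r1 = 2
M = (n!/n^n) * (4/pi)^s * sqrt(|disc(K)|) = (2!/2^2) * (4/pi)^0 * sqrt(2972)
= 0.5 * 1.000000 * 54.516053
= 27.2580

27.2580


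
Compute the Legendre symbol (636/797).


p = 797 is prime, so compute (636/797) with the reciprocity algorithm (Jacobi-symbol steps: pull out 2s via (2/n), flip via reciprocity, reduce):
  pull out 2: (2/797) = -1  (since 797 mod 8 = 5)
  pull out 2: (2/797) = -1  (since 797 mod 8 = 5)
  reciprocity: (159/797) -> +(797/159)
  reduce: (2/159)
  pull out 2: (2/159) = +1  (since 159 mod 8 = 7)
  (1/159) = 1
Product of signs = 1
(636/797) = 1

1


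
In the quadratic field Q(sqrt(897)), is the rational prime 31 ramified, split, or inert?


K = Q(sqrt(897)). Since d mod 4 = 1, disc(K) = 897.
Check p | disc: 897 mod 31 = 29.
p does not divide disc. Compute Legendre symbol (d/p):
29^((31-1)/2) mod 31 = -1
(d/p) = -1, so p is inert: (p) stays prime with e=1, f=2, g=1.
Therefore p is inert.

inert


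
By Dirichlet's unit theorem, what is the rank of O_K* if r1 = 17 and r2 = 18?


By Dirichlet's unit theorem:
rank = r1 + r2 - 1
= 17 + 18 - 1
= 34

34


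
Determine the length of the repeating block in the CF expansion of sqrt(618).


Run the CF algorithm for sqrt(618).
a_0 = floor(sqrt(618)) = 24; set m_0=0, q_0=1.
Recurrence: m' = q*a - m,  q' = (d - m'^2)/q,  a' = floor((a_0 + m')/q').
  step 1: m=24, q=42, a=1
  step 2: m=18, q=7, a=6
  step 3: m=24, q=6, a=8
  step 4: m=24, q=7, a=6
  step 5: m=18, q=42, a=1
  step 6: m=24, q=1, a=48
a_6 = 2*a_0 = 48, so the period closes here.
sqrt(618) = [24; 1, 6, 8, 6, 1, 48]
Period length = 6

6


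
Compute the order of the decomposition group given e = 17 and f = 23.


|D_P| = e * f
= 17 * 23
= 391

391


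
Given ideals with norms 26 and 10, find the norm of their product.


N(IJ) = N(I) * N(J)
= 26 * 10
= 260

260


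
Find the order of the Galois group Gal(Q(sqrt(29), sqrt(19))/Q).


The 2 square roots of distinct primes are multiplicatively independent over Q,
so [K:Q] = 2^2 and Gal(K/Q) is isomorphic to (Z/2Z)^2.
|Gal| = 2^2 = 4

4


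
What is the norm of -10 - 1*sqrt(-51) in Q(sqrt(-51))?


N(a + b*sqrt(d)) = a^2 - d*b^2
= (-10)^2 - (-51)*(-1)^2
= 100 + 51
= 151

151


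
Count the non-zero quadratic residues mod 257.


For prime p, the number of non-zero quadratic residues is (p-1)/2.
= (257-1)/2
= 128

128


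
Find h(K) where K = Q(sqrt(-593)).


K = Q(sqrt(-593)). d mod 4 = 3, so D = disc(K) = 4d = -2372
h(K) equals the number of primitive reduced positive-definite forms (a, b, c) = a*x^2 + b*x*y + c*y^2 with b^2 - 4ac = D,
where reduced means |b| <= a <= c, with b >= 0 whenever |b| = a or a = c, and primitive means gcd(a, b, c) = 1.
Reduced forces 3a^2 <= |D| = 2372, so 1 <= a <= 28; b must have the parity of D, and c = (b^2 - D)/(4a) must be an integer >= a.
Enumerate a = 1..28, b in [-a, a]:
  a=1: (1, 0, 593)  [1]
  a=2: (2, 2, 297)  [1]
  a=3: (3, -2, 198), (3, 2, 198)  [2]
  a=4..5: none
  a=6: (6, -2, 99), (6, 2, 99)  [2]
  a=7: (7, -6, 86), (7, 6, 86)  [2]
  a=8: none
  a=9: (9, -2, 66), (9, 2, 66)  [2]
  a=10: none
  a=11: (11, -2, 54), (11, 2, 54)  [2]
  a=12..13: none
  a=14: (14, -6, 43), (14, 6, 43)  [2]
  a=15..16: none
  a=17: (17, -12, 37), (17, 12, 37)  [2]
  a=18: (18, -2, 33), (18, 2, 33)  [2]
  a=19..20: none
  a=21: (21, -20, 33), (21, -8, 29), (21, 8, 29), (21, 20, 33)  [4]
  a=22: (22, -2, 27), (22, 2, 27)  [2]
  a=23..28: none
Total reduced forms: 1 + 1 + 2 + 2 + 2 + 2 + 2 + 2 + 2 + 2 + 4 + 2 = 24
h = 24

24


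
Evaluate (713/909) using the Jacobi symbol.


Compute (713/909) via quadratic reciprocity:
  reciprocity: (713/909) -> +(909/713)
  reduce: (196/713)
  pull out 2: (2/713) = +1  (since 713 mod 8 = 1)
  pull out 2: (2/713) = +1  (since 713 mod 8 = 1)
  reciprocity: (49/713) -> +(713/49)
  reduce: (27/49)
  reciprocity: (27/49) -> +(49/27)
  reduce: (22/27)
  pull out 2: (2/27) = -1  (since 27 mod 8 = 3)
  reciprocity: (11/27) -> -(27/11)
  reduce: (5/11)
  reciprocity: (5/11) -> +(11/5)
  reduce: (1/5)
  (1/5) = 1
Product of signs = 1

1


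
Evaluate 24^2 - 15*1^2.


x^2 - d*y^2
= 24^2 - 15*1^2
= 576 - 15
= 561

561


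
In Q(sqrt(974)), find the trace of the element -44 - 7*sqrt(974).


Tr(a + b*sqrt(d)) = (a + b*sqrt(d)) + (a - b*sqrt(d)) = 2a
= 2 * (-44)
= -88

-88


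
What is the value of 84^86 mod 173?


p = 173 is prime and the exponent is (p-1)/2 = 86, so by Euler's criterion 84^86 = (84/173) = +1 or -1 mod 173.
Compute by square-and-multiply:
  86 = 64 + 16 + 4 + 2 (binary 1010110)
  Repeated squaring mod 173: 84^1 = 84, 84^2 = 136, 84^4 = 158, 84^8 = 52, 84^16 = 109, 84^32 = 117, 84^64 = 22
  84^86 = 84^64 * 84^16 * 84^4 * 84^2 = 22 * 109 * 158 * 136 mod 173
    22 * 109 = 2398 = 149 mod 173
    149 * 158 = 23542 = 14 mod 173
    14 * 136 = 1904 = 1 mod 173
  84^86 = 1 mod 173
Result 1: 84 is a quadratic residue mod 173.
84^86 mod 173 = 1

1


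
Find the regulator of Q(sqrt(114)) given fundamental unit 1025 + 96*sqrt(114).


epsilon = 1025 + 96*sqrt(114)
= 2049.9995
R = ln(2049.9995)
= 7.6256

7.6256


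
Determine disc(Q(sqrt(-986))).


For K = Q(sqrt(d)) with d squarefree: disc(K) = d if d = 1 mod 4, and disc(K) = 4d if d = 2 or 3 mod 4.
Here d = -986, and d mod 4 = 2.
d = 2 mod 4, not 1 (O_K = Z[sqrt(d)]), so disc(K) = 4d = 4 * (-986) = -3944

-3944


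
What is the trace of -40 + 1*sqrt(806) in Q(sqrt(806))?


Tr(a + b*sqrt(d)) = (a + b*sqrt(d)) + (a - b*sqrt(d)) = 2a
= 2 * (-40)
= -80

-80


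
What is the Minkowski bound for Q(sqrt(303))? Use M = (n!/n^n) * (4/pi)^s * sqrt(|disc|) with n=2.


d = 303, d mod 4 = 3, so disc(K) = 4d = 1212; |disc(K)| = 1212
Real quadratic field, so n = 2, s = r2 = 0, r1 = 2
M = (n!/n^n) * (4/pi)^s * sqrt(|disc(K)|) = (2!/2^2) * (4/pi)^0 * sqrt(1212)
= 0.5 * 1.000000 * 34.813790
= 17.4069

17.4069


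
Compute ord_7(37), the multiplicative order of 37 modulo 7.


We want ord_7(37), the smallest k >= 1 with 37^k = 1 mod 7.
n = 7 = 7, phi(7) = 6; the order divides phi(n).
Divisors of 6: 1, 2, 3, 6
Repeated squaring mod 7: 37^1 = 2, 37^2 = 4, 37^4 = 2
Test divisors in increasing order:
  k=1: 37^1 = 2 mod 7
  k=2: 37^2 = 4 mod 7
  k=3: 37^3 = 4 * 2 = 1 mod 7  <- first divisor giving 1
Order = 3

3


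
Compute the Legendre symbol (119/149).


p = 149 is prime, so compute (119/149) with the reciprocity algorithm (Jacobi-symbol steps: pull out 2s via (2/n), flip via reciprocity, reduce):
  reciprocity: (119/149) -> +(149/119)
  reduce: (30/119)
  pull out 2: (2/119) = +1  (since 119 mod 8 = 7)
  reciprocity: (15/119) -> -(119/15)
  reduce: (14/15)
  pull out 2: (2/15) = +1  (since 15 mod 8 = 7)
  reciprocity: (7/15) -> -(15/7)
  reduce: (1/7)
  (1/7) = 1
Product of signs = 1
(119/149) = 1

1


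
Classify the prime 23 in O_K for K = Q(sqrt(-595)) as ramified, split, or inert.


K = Q(sqrt(-595)). Since d mod 4 = 1, disc(K) = -595.
Check p | disc: -595 mod 23 = 3.
p does not divide disc. Compute Legendre symbol (d/p):
3^((23-1)/2) mod 23 = 1
(d/p) = 1, so p splits: (p) = P*P' with e=1, f=1, g=2.
Therefore p is split.

split


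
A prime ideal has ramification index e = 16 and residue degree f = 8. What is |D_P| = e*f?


|D_P| = e * f
= 16 * 8
= 128

128


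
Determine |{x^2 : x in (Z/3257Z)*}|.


For prime p, the number of non-zero quadratic residues is (p-1)/2.
= (3257-1)/2
= 1628

1628


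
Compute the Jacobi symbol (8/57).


Compute (8/57) via quadratic reciprocity:
  pull out 2: (2/57) = +1  (since 57 mod 8 = 1)
  pull out 2: (2/57) = +1  (since 57 mod 8 = 1)
  pull out 2: (2/57) = +1  (since 57 mod 8 = 1)
  (1/57) = 1
Product of signs = 1

1


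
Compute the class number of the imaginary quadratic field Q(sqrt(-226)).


K = Q(sqrt(-226)). d mod 4 = 2, so D = disc(K) = 4d = -904
h(K) equals the number of primitive reduced positive-definite forms (a, b, c) = a*x^2 + b*x*y + c*y^2 with b^2 - 4ac = D,
where reduced means |b| <= a <= c, with b >= 0 whenever |b| = a or a = c, and primitive means gcd(a, b, c) = 1.
Reduced forces 3a^2 <= |D| = 904, so 1 <= a <= 17; b must have the parity of D, and c = (b^2 - D)/(4a) must be an integer >= a.
Enumerate a = 1..17, b in [-a, a]:
  a=1: (1, 0, 226)  [1]
  a=2: (2, 0, 113)  [1]
  a=3..4: none
  a=5: (5, -4, 46), (5, 4, 46)  [2]
  a=6..9: none
  a=10: (10, -4, 23), (10, 4, 23)  [2]
  a=11: (11, -8, 22), (11, 8, 22)  [2]
  a=12..17: none
Total reduced forms: 1 + 1 + 2 + 2 + 2 = 8
h = 8

8


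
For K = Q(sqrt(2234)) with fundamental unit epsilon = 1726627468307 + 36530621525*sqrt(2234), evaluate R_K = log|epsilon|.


epsilon = 1726627468307 + 36530621525*sqrt(2234)
= 3.4533e+12
R = ln(3.4533e+12)
= 28.8703

28.8703


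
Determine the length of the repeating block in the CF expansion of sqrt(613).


Run the CF algorithm for sqrt(613).
a_0 = floor(sqrt(613)) = 24; set m_0=0, q_0=1.
Recurrence: m' = q*a - m,  q' = (d - m'^2)/q,  a' = floor((a_0 + m')/q').
  step 1: m=24, q=37, a=1
  step 2: m=13, q=12, a=3
  step 3: m=23, q=7, a=6
  step 4: m=19, q=36, a=1
  step 5: m=17, q=9, a=4
  step 6: m=19, q=28, a=1
  step 7: m=9, q=19, a=1
  step 8: m=10, q=27, a=1
  step 9: m=17, q=12, a=3
  step 10: m=19, q=21, a=2
  step 11: m=23, q=4, a=11
  step 12: m=21, q=43, a=1
  step 13: m=22, q=3, a=15
  step 14: m=23, q=28, a=1
  step 15: m=5, q=21, a=1
  step 16: m=16, q=17, a=2
  step 17: m=18, q=17, a=2
  step 18: m=16, q=21, a=1
  step 19: m=5, q=28, a=1
  step 20: m=23, q=3, a=15
  step 21: m=22, q=43, a=1
  step 22: m=21, q=4, a=11
  step 23: m=23, q=21, a=2
  step 24: m=19, q=12, a=3
  step 25: m=17, q=27, a=1
  step 26: m=10, q=19, a=1
  step 27: m=9, q=28, a=1
  step 28: m=19, q=9, a=4
  step 29: m=17, q=36, a=1
  step 30: m=19, q=7, a=6
  step 31: m=23, q=12, a=3
  step 32: m=13, q=37, a=1
  step 33: m=24, q=1, a=48
a_33 = 2*a_0 = 48, so the period closes here.
sqrt(613) = [24; 1, 3, 6, 1, 4, 1, 1, 1, 3, 2, 11, 1, 15, 1, 1, 2, 2, 1, 1, 15, 1, 11, 2, 3, 1, 1, 1, 4, 1, 6, 3, 1, 48]
Period length = 33

33


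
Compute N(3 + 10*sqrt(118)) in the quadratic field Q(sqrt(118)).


N(a + b*sqrt(d)) = a^2 - d*b^2
= (3)^2 - (118)*(10)^2
= 9 - 11800
= -11791

-11791


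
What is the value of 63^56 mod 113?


p = 113 is prime and the exponent is (p-1)/2 = 56, so by Euler's criterion 63^56 = (63/113) = +1 or -1 mod 113.
Compute by square-and-multiply:
  56 = 32 + 16 + 8 (binary 111000)
  Repeated squaring mod 113: 63^1 = 63, 63^2 = 14, 63^4 = 83, 63^8 = 109, 63^16 = 16, 63^32 = 30
  63^56 = 63^32 * 63^16 * 63^8 = 30 * 16 * 109 mod 113
    30 * 16 = 480 = 28 mod 113
    28 * 109 = 3052 = 1 mod 113
  63^56 = 1 mod 113
Result 1: 63 is a quadratic residue mod 113.
63^56 mod 113 = 1

1


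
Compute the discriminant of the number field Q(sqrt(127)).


For K = Q(sqrt(d)) with d squarefree: disc(K) = d if d = 1 mod 4, and disc(K) = 4d if d = 2 or 3 mod 4.
Here d = 127, and d mod 4 = 3.
d = 3 mod 4, not 1 (O_K = Z[sqrt(d)]), so disc(K) = 4d = 4 * (127) = 508

508


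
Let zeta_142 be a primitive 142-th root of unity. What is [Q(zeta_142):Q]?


The degree equals Euler's totient phi(142).
142 = 2 * 71
phi(142) = 70

70


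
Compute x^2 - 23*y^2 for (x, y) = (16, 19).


x^2 - d*y^2
= 16^2 - 23*19^2
= 256 - 8303
= -8047

-8047


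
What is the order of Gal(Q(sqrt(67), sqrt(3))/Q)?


The 2 square roots of distinct primes are multiplicatively independent over Q,
so [K:Q] = 2^2 and Gal(K/Q) is isomorphic to (Z/2Z)^2.
|Gal| = 2^2 = 4

4


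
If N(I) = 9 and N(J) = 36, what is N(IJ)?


N(IJ) = N(I) * N(J)
= 9 * 36
= 324

324


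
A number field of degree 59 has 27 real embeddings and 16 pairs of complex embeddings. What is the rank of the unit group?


By Dirichlet's unit theorem:
rank = r1 + r2 - 1
= 27 + 16 - 1
= 42

42


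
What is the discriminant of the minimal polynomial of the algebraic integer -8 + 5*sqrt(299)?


The element -8 + 5*sqrt(299) has minimal polynomial:
x^2 + 16*x - 7411
Discriminant = (16)^2 - 4*(-7411)
= 256 + 29644
= 29900

29900


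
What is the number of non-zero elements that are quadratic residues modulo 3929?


For prime p, the number of non-zero quadratic residues is (p-1)/2.
= (3929-1)/2
= 1964

1964


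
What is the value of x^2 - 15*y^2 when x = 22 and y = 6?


x^2 - d*y^2
= 22^2 - 15*6^2
= 484 - 540
= -56

-56


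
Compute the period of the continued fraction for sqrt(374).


Run the CF algorithm for sqrt(374).
a_0 = floor(sqrt(374)) = 19; set m_0=0, q_0=1.
Recurrence: m' = q*a - m,  q' = (d - m'^2)/q,  a' = floor((a_0 + m')/q').
  step 1: m=19, q=13, a=2
  step 2: m=7, q=25, a=1
  step 3: m=18, q=2, a=18
  step 4: m=18, q=25, a=1
  step 5: m=7, q=13, a=2
  step 6: m=19, q=1, a=38
a_6 = 2*a_0 = 38, so the period closes here.
sqrt(374) = [19; 2, 1, 18, 1, 2, 38]
Period length = 6

6


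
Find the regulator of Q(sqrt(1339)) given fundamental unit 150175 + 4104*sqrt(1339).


epsilon = 150175 + 4104*sqrt(1339)
= 300350.0000
R = ln(300350.0000)
= 12.6127

12.6127


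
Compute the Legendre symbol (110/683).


p = 683 is prime, so compute (110/683) with the reciprocity algorithm (Jacobi-symbol steps: pull out 2s via (2/n), flip via reciprocity, reduce):
  pull out 2: (2/683) = -1  (since 683 mod 8 = 3)
  reciprocity: (55/683) -> -(683/55)
  reduce: (23/55)
  reciprocity: (23/55) -> -(55/23)
  reduce: (9/23)
  reciprocity: (9/23) -> +(23/9)
  reduce: (5/9)
  reciprocity: (5/9) -> +(9/5)
  reduce: (4/5)
  pull out 2: (2/5) = -1  (since 5 mod 8 = 5)
  pull out 2: (2/5) = -1  (since 5 mod 8 = 5)
  (1/5) = 1
Product of signs = -1
(110/683) = -1

-1


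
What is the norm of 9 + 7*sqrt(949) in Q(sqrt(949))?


N(a + b*sqrt(d)) = a^2 - d*b^2
= (9)^2 - (949)*(7)^2
= 81 - 46501
= -46420

-46420


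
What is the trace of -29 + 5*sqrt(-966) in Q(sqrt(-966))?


Tr(a + b*sqrt(d)) = (a + b*sqrt(d)) + (a - b*sqrt(d)) = 2a
= 2 * (-29)
= -58

-58


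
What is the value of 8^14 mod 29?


p = 29 is prime and the exponent is (p-1)/2 = 14, so by Euler's criterion 8^14 = (8/29) = +1 or -1 mod 29.
Compute by square-and-multiply:
  14 = 8 + 4 + 2 (binary 1110)
  Repeated squaring mod 29: 8^1 = 8, 8^2 = 6, 8^4 = 7, 8^8 = 20
  8^14 = 8^8 * 8^4 * 8^2 = 20 * 7 * 6 mod 29
    20 * 7 = 140 = 24 mod 29
    24 * 6 = 144 = 28 mod 29
  8^14 = 28 mod 29
Result 28 = p - 1 = -1 mod 29: 8 is a quadratic non-residue mod 29. As a residue in [0, p-1] the value is 28.
8^14 mod 29 = 28

28


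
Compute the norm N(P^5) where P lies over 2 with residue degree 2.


N(P^a) = p^(a*f)
= 2^(5*2)
= 2^10
= 1024

1024


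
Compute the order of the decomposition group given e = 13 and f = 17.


|D_P| = e * f
= 13 * 17
= 221

221


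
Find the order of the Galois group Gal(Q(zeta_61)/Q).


|Gal(Q(zeta_61)/Q)| = phi(61)
= 60

60


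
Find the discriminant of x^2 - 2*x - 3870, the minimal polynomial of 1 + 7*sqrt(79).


The element 1 + 7*sqrt(79) has minimal polynomial:
x^2 - 2*x - 3870
Discriminant = (-2)^2 - 4*(-3870)
= 4 + 15480
= 15484

15484


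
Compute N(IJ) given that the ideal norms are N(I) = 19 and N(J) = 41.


N(IJ) = N(I) * N(J)
= 19 * 41
= 779

779


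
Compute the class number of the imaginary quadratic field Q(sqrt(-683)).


K = Q(sqrt(-683)). d mod 4 = 1, so D = disc(K) = d = -683
h(K) equals the number of primitive reduced positive-definite forms (a, b, c) = a*x^2 + b*x*y + c*y^2 with b^2 - 4ac = D,
where reduced means |b| <= a <= c, with b >= 0 whenever |b| = a or a = c, and primitive means gcd(a, b, c) = 1.
Reduced forces 3a^2 <= |D| = 683, so 1 <= a <= 15; b must have the parity of D, and c = (b^2 - D)/(4a) must be an integer >= a.
Enumerate a = 1..15, b in [-a, a]:
  a=1: (1, 1, 171)  [1]
  a=2: none
  a=3: (3, -1, 57), (3, 1, 57)  [2]
  a=4..8: none
  a=9: (9, -1, 19), (9, 1, 19)  [2]
  a=10..15: none
Total reduced forms: 1 + 2 + 2 = 5
h = 5

5


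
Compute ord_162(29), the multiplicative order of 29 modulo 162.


We want ord_162(29), the smallest k >= 1 with 29^k = 1 mod 162.
n = 162 = 2 * 3^4, phi(162) = 54; the order divides phi(n).
Divisors of 54: 1, 2, 3, 6, 9, 18, 27, 54
Repeated squaring mod 162: 29^1 = 29, 29^2 = 31, 29^4 = 151, 29^8 = 121, 29^16 = 61, 29^32 = 157
Test divisors in increasing order:
  k=1: 29^1 = 29 mod 162
  k=2: 29^2 = 31 mod 162
  k=3: 29^3 = 31 * 29 = 89 mod 162
  k=6: 29^6 = 151 * 31 = 145 mod 162
  k=9: 29^9 = 121 * 29 = 107 mod 162
  k=18: 29^18 = 61 * 31 = 109 mod 162
  k=27: 29^27 = 61 * 121 * 31 * 29 = 161 mod 162
  k=54: 29^54 = 157 * 61 * 151 * 31 = 1 mod 162  <- first divisor giving 1
Order = 54

54


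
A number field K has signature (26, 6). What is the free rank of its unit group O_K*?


By Dirichlet's unit theorem:
rank = r1 + r2 - 1
= 26 + 6 - 1
= 31

31


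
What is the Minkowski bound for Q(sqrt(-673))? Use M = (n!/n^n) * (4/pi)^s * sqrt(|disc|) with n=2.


d = -673, d mod 4 = 3, so disc(K) = 4d = -2692; |disc(K)| = 2692
Imaginary quadratic field, so n = 2, s = r2 = 1, r1 = 0
M = (n!/n^n) * (4/pi)^s * sqrt(|disc(K)|) = (2!/2^2) * (4/pi)^1 * sqrt(2692)
= 0.5 * 1.273240 * 51.884487
= 33.0307

33.0307


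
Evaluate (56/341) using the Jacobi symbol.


Compute (56/341) via quadratic reciprocity:
  pull out 2: (2/341) = -1  (since 341 mod 8 = 5)
  pull out 2: (2/341) = -1  (since 341 mod 8 = 5)
  pull out 2: (2/341) = -1  (since 341 mod 8 = 5)
  reciprocity: (7/341) -> +(341/7)
  reduce: (5/7)
  reciprocity: (5/7) -> +(7/5)
  reduce: (2/5)
  pull out 2: (2/5) = -1  (since 5 mod 8 = 5)
  (1/5) = 1
Product of signs = 1

1


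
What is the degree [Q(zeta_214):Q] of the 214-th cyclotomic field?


The degree equals Euler's totient phi(214).
214 = 2 * 107
phi(214) = 106

106


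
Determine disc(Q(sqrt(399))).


For K = Q(sqrt(d)) with d squarefree: disc(K) = d if d = 1 mod 4, and disc(K) = 4d if d = 2 or 3 mod 4.
Here d = 399, and d mod 4 = 3.
d = 3 mod 4, not 1 (O_K = Z[sqrt(d)]), so disc(K) = 4d = 4 * (399) = 1596

1596


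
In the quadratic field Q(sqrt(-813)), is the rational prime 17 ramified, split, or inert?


K = Q(sqrt(-813)). Since d mod 4 = 3, disc(K) = -3252.
Check p | disc: -3252 mod 17 = 12.
p does not divide disc. Compute Legendre symbol (d/p):
3^((17-1)/2) mod 17 = -1
(d/p) = -1, so p is inert: (p) stays prime with e=1, f=2, g=1.
Therefore p is inert.

inert


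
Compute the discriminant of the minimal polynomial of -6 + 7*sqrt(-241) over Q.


The element -6 + 7*sqrt(-241) has minimal polynomial:
x^2 + 12*x + 11845
Discriminant = (12)^2 - 4*(11845)
= 144 - 47380
= -47236

-47236


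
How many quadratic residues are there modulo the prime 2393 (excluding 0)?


For prime p, the number of non-zero quadratic residues is (p-1)/2.
= (2393-1)/2
= 1196

1196


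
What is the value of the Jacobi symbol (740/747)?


Compute (740/747) via quadratic reciprocity:
  pull out 2: (2/747) = -1  (since 747 mod 8 = 3)
  pull out 2: (2/747) = -1  (since 747 mod 8 = 3)
  reciprocity: (185/747) -> +(747/185)
  reduce: (7/185)
  reciprocity: (7/185) -> +(185/7)
  reduce: (3/7)
  reciprocity: (3/7) -> -(7/3)
  reduce: (1/3)
  (1/3) = 1
Product of signs = -1

-1


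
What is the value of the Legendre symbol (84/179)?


p = 179 is prime, so compute (84/179) with the reciprocity algorithm (Jacobi-symbol steps: pull out 2s via (2/n), flip via reciprocity, reduce):
  pull out 2: (2/179) = -1  (since 179 mod 8 = 3)
  pull out 2: (2/179) = -1  (since 179 mod 8 = 3)
  reciprocity: (21/179) -> +(179/21)
  reduce: (11/21)
  reciprocity: (11/21) -> +(21/11)
  reduce: (10/11)
  pull out 2: (2/11) = -1  (since 11 mod 8 = 3)
  reciprocity: (5/11) -> +(11/5)
  reduce: (1/5)
  (1/5) = 1
Product of signs = -1
(84/179) = -1

-1


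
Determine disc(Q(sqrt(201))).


For K = Q(sqrt(d)) with d squarefree: disc(K) = d if d = 1 mod 4, and disc(K) = 4d if d = 2 or 3 mod 4.
Here d = 201, and d mod 4 = 1.
d = 1 mod 4 (O_K = Z[(1+sqrt(d))/2]), so disc(K) = d = 201

201


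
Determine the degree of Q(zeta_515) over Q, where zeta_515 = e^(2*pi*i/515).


The degree equals Euler's totient phi(515).
515 = 5 * 103
phi(515) = 408

408


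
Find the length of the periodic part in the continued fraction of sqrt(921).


Run the CF algorithm for sqrt(921).
a_0 = floor(sqrt(921)) = 30; set m_0=0, q_0=1.
Recurrence: m' = q*a - m,  q' = (d - m'^2)/q,  a' = floor((a_0 + m')/q').
  step 1: m=30, q=21, a=2
  step 2: m=12, q=37, a=1
  step 3: m=25, q=8, a=6
  step 4: m=23, q=49, a=1
  step 5: m=26, q=5, a=11
  step 6: m=29, q=16, a=3
  step 7: m=19, q=35, a=1
  step 8: m=16, q=19, a=2
  step 9: m=22, q=23, a=2
  step 10: m=24, q=15, a=3
  step 11: m=21, q=32, a=1
  step 12: m=11, q=25, a=1
  step 13: m=14, q=29, a=1
  step 14: m=15, q=24, a=1
  step 15: m=9, q=35, a=1
  step 16: m=26, q=7, a=8
  step 17: m=30, q=3, a=20
  step 18: m=30, q=7, a=8
  step 19: m=26, q=35, a=1
  step 20: m=9, q=24, a=1
  step 21: m=15, q=29, a=1
  step 22: m=14, q=25, a=1
  step 23: m=11, q=32, a=1
  step 24: m=21, q=15, a=3
  step 25: m=24, q=23, a=2
  step 26: m=22, q=19, a=2
  step 27: m=16, q=35, a=1
  step 28: m=19, q=16, a=3
  step 29: m=29, q=5, a=11
  step 30: m=26, q=49, a=1
  step 31: m=23, q=8, a=6
  step 32: m=25, q=37, a=1
  step 33: m=12, q=21, a=2
  step 34: m=30, q=1, a=60
a_34 = 2*a_0 = 60, so the period closes here.
sqrt(921) = [30; 2, 1, 6, 1, 11, 3, 1, 2, 2, 3, 1, 1, 1, 1, 1, 8, 20, 8, 1, 1, 1, 1, 1, 3, 2, 2, 1, 3, 11, 1, 6, 1, 2, 60]
Period length = 34

34


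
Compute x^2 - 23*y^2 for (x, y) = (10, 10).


x^2 - d*y^2
= 10^2 - 23*10^2
= 100 - 2300
= -2200

-2200


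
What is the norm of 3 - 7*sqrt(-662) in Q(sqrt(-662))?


N(a + b*sqrt(d)) = a^2 - d*b^2
= (3)^2 - (-662)*(-7)^2
= 9 + 32438
= 32447

32447


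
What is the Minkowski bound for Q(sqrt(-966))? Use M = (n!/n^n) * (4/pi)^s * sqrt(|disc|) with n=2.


d = -966, d mod 4 = 2, so disc(K) = 4d = -3864; |disc(K)| = 3864
Imaginary quadratic field, so n = 2, s = r2 = 1, r1 = 0
M = (n!/n^n) * (4/pi)^s * sqrt(|disc(K)|) = (2!/2^2) * (4/pi)^1 * sqrt(3864)
= 0.5 * 1.273240 * 62.161081
= 39.5730

39.5730


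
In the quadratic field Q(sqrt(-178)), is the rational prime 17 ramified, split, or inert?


K = Q(sqrt(-178)). Since d mod 4 = 2, disc(K) = -712.
Check p | disc: -712 mod 17 = 2.
p does not divide disc. Compute Legendre symbol (d/p):
9^((17-1)/2) mod 17 = 1
(d/p) = 1, so p splits: (p) = P*P' with e=1, f=1, g=2.
Therefore p is split.

split


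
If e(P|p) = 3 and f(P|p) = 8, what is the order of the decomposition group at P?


|D_P| = e * f
= 3 * 8
= 24

24


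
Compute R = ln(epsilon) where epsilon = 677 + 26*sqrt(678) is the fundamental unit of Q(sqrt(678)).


epsilon = 677 + 26*sqrt(678)
= 1353.9993
R = ln(1353.9993)
= 7.2108

7.2108


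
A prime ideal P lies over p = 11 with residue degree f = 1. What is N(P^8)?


N(P^a) = p^(a*f)
= 11^(8*1)
= 11^8
= 214358881

214358881


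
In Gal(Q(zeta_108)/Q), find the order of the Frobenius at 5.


The Frobenius at p in Gal(Q(zeta_n)/Q) = (Z/nZ)* is the class of p, so its order is ord_108(5), the smallest k >= 1 with 5^k = 1 mod 108.
n = 108 = 2^2 * 3^3, phi(108) = 36; the order divides phi(n).
Divisors of 36: 1, 2, 3, 4, 6, 9, 12, 18, 36
Repeated squaring mod 108: 5^1 = 5, 5^2 = 25, 5^4 = 85, 5^8 = 97, 5^16 = 13, 5^32 = 61
Test divisors in increasing order:
  k=1: 5^1 = 5 mod 108
  k=2: 5^2 = 25 mod 108
  k=3: 5^3 = 25 * 5 = 17 mod 108
  k=4: 5^4 = 85 mod 108
  k=6: 5^6 = 85 * 25 = 73 mod 108
  k=9: 5^9 = 97 * 5 = 53 mod 108
  k=12: 5^12 = 97 * 85 = 37 mod 108
  k=18: 5^18 = 13 * 25 = 1 mod 108  <- first divisor giving 1
Order = 18

18


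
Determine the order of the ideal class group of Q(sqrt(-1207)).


K = Q(sqrt(-1207)). d mod 4 = 1, so D = disc(K) = d = -1207
h(K) equals the number of primitive reduced positive-definite forms (a, b, c) = a*x^2 + b*x*y + c*y^2 with b^2 - 4ac = D,
where reduced means |b| <= a <= c, with b >= 0 whenever |b| = a or a = c, and primitive means gcd(a, b, c) = 1.
Reduced forces 3a^2 <= |D| = 1207, so 1 <= a <= 20; b must have the parity of D, and c = (b^2 - D)/(4a) must be an integer >= a.
Enumerate a = 1..20, b in [-a, a]:
  a=1: (1, 1, 302)  [1]
  a=2: (2, -1, 151), (2, 1, 151)  [2]
  a=3: none
  a=4: (4, -3, 76), (4, 3, 76)  [2]
  a=5..6: none
  a=7: (7, -5, 44), (7, 5, 44)  [2]
  a=8: (8, -3, 38), (8, 3, 38)  [2]
  a=9..10: none
  a=11: (11, -5, 28), (11, 5, 28)  [2]
  a=12..13: none
  a=14: (14, -9, 23), (14, -5, 22), (14, 5, 22), (14, 9, 23)  [4]
  a=15: none
  a=16: (16, -3, 19), (16, 3, 19)  [2]
  a=17: (17, 17, 22)  [1]
  a=18..20: none
Total reduced forms: 1 + 2 + 2 + 2 + 2 + 2 + 4 + 2 + 1 = 18
h = 18

18


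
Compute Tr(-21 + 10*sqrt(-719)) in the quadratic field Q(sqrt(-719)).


Tr(a + b*sqrt(d)) = (a + b*sqrt(d)) + (a - b*sqrt(d)) = 2a
= 2 * (-21)
= -42

-42


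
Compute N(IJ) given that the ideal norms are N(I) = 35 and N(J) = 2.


N(IJ) = N(I) * N(J)
= 35 * 2
= 70

70


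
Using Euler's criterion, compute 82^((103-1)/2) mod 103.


p = 103 is prime and the exponent is (p-1)/2 = 51, so by Euler's criterion 82^51 = (82/103) = +1 or -1 mod 103.
Compute by square-and-multiply:
  51 = 32 + 16 + 2 + 1 (binary 110011)
  Repeated squaring mod 103: 82^1 = 82, 82^2 = 29, 82^4 = 17, 82^8 = 83, 82^16 = 91, 82^32 = 41
  82^51 = 82^32 * 82^16 * 82^2 * 82^1 = 41 * 91 * 29 * 82 mod 103
    41 * 91 = 3731 = 23 mod 103
    23 * 29 = 667 = 49 mod 103
    49 * 82 = 4018 = 1 mod 103
  82^51 = 1 mod 103
Result 1: 82 is a quadratic residue mod 103.
82^51 mod 103 = 1

1


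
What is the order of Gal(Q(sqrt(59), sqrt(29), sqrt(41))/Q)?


The 3 square roots of distinct primes are multiplicatively independent over Q,
so [K:Q] = 2^3 and Gal(K/Q) is isomorphic to (Z/2Z)^3.
|Gal| = 2^3 = 8

8


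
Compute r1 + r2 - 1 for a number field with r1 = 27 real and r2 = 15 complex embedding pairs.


By Dirichlet's unit theorem:
rank = r1 + r2 - 1
= 27 + 15 - 1
= 41

41


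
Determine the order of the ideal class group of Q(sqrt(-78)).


K = Q(sqrt(-78)). d mod 4 = 2, so D = disc(K) = 4d = -312
h(K) equals the number of primitive reduced positive-definite forms (a, b, c) = a*x^2 + b*x*y + c*y^2 with b^2 - 4ac = D,
where reduced means |b| <= a <= c, with b >= 0 whenever |b| = a or a = c, and primitive means gcd(a, b, c) = 1.
Reduced forces 3a^2 <= |D| = 312, so 1 <= a <= 10; b must have the parity of D, and c = (b^2 - D)/(4a) must be an integer >= a.
Enumerate a = 1..10, b in [-a, a]:
  a=1: (1, 0, 78)  [1]
  a=2: (2, 0, 39)  [1]
  a=3: (3, 0, 26)  [1]
  a=4..5: none
  a=6: (6, 0, 13)  [1]
  a=7..10: none
Total reduced forms: 1 + 1 + 1 + 1 = 4
h = 4

4


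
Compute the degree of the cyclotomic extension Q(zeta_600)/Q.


The degree equals Euler's totient phi(600).
600 = 2^3 * 3 * 5^2
phi(600) = 160

160


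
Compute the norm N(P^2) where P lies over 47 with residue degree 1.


N(P^a) = p^(a*f)
= 47^(2*1)
= 47^2
= 2209

2209


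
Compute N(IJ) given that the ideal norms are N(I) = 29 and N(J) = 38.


N(IJ) = N(I) * N(J)
= 29 * 38
= 1102

1102


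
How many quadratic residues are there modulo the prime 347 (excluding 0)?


For prime p, the number of non-zero quadratic residues is (p-1)/2.
= (347-1)/2
= 173

173


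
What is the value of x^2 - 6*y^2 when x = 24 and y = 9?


x^2 - d*y^2
= 24^2 - 6*9^2
= 576 - 486
= 90

90


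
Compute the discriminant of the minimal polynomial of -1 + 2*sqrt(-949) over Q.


The element -1 + 2*sqrt(-949) has minimal polynomial:
x^2 + 2*x + 3797
Discriminant = (2)^2 - 4*(3797)
= 4 - 15188
= -15184

-15184


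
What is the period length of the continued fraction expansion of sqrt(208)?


Run the CF algorithm for sqrt(208).
a_0 = floor(sqrt(208)) = 14; set m_0=0, q_0=1.
Recurrence: m' = q*a - m,  q' = (d - m'^2)/q,  a' = floor((a_0 + m')/q').
  step 1: m=14, q=12, a=2
  step 2: m=10, q=9, a=2
  step 3: m=8, q=16, a=1
  step 4: m=8, q=9, a=2
  step 5: m=10, q=12, a=2
  step 6: m=14, q=1, a=28
a_6 = 2*a_0 = 28, so the period closes here.
sqrt(208) = [14; 2, 2, 1, 2, 2, 28]
Period length = 6

6


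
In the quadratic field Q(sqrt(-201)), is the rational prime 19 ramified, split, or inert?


K = Q(sqrt(-201)). Since d mod 4 = 3, disc(K) = -804.
Check p | disc: -804 mod 19 = 13.
p does not divide disc. Compute Legendre symbol (d/p):
8^((19-1)/2) mod 19 = -1
(d/p) = -1, so p is inert: (p) stays prime with e=1, f=2, g=1.
Therefore p is inert.

inert


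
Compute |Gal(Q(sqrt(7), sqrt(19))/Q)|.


The 2 square roots of distinct primes are multiplicatively independent over Q,
so [K:Q] = 2^2 and Gal(K/Q) is isomorphic to (Z/2Z)^2.
|Gal| = 2^2 = 4

4


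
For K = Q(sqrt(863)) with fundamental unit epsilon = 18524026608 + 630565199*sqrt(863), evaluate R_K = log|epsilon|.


epsilon = 18524026608 + 630565199*sqrt(863)
= 3.7048e+10
R = ln(3.7048e+10)
= 24.3355

24.3355


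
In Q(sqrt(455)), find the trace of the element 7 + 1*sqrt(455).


Tr(a + b*sqrt(d)) = (a + b*sqrt(d)) + (a - b*sqrt(d)) = 2a
= 2 * (7)
= 14

14


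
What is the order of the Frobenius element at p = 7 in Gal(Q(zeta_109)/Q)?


The Frobenius at p in Gal(Q(zeta_n)/Q) = (Z/nZ)* is the class of p, so its order is ord_109(7), the smallest k >= 1 with 7^k = 1 mod 109.
n = 109 = 109, phi(109) = 108; the order divides phi(n).
Divisors of 108: 1, 2, 3, 4, 6, 9, 12, 18, 27, 36, 54, 108
Repeated squaring mod 109: 7^1 = 7, 7^2 = 49, 7^4 = 3, 7^8 = 9, 7^16 = 81, 7^32 = 21, 7^64 = 5
Test divisors in increasing order:
  k=1: 7^1 = 7 mod 109
  k=2: 7^2 = 49 mod 109
  k=3: 7^3 = 49 * 7 = 16 mod 109
  k=4: 7^4 = 3 mod 109
  k=6: 7^6 = 3 * 49 = 38 mod 109
  k=9: 7^9 = 9 * 7 = 63 mod 109
  k=12: 7^12 = 9 * 3 = 27 mod 109
  k=18: 7^18 = 81 * 49 = 45 mod 109
  k=27: 7^27 = 81 * 9 * 49 * 7 = 1 mod 109  <- first divisor giving 1
Order = 27

27


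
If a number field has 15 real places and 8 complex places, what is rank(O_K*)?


By Dirichlet's unit theorem:
rank = r1 + r2 - 1
= 15 + 8 - 1
= 22

22


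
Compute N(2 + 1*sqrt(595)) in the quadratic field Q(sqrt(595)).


N(a + b*sqrt(d)) = a^2 - d*b^2
= (2)^2 - (595)*(1)^2
= 4 - 595
= -591

-591


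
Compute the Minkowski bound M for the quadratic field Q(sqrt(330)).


d = 330, d mod 4 = 2, so disc(K) = 4d = 1320; |disc(K)| = 1320
Real quadratic field, so n = 2, s = r2 = 0, r1 = 2
M = (n!/n^n) * (4/pi)^s * sqrt(|disc(K)|) = (2!/2^2) * (4/pi)^0 * sqrt(1320)
= 0.5 * 1.000000 * 36.331804
= 18.1659

18.1659


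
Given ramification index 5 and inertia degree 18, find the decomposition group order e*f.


|D_P| = e * f
= 5 * 18
= 90

90


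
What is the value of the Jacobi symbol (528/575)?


Compute (528/575) via quadratic reciprocity:
  pull out 2: (2/575) = +1  (since 575 mod 8 = 7)
  pull out 2: (2/575) = +1  (since 575 mod 8 = 7)
  pull out 2: (2/575) = +1  (since 575 mod 8 = 7)
  pull out 2: (2/575) = +1  (since 575 mod 8 = 7)
  reciprocity: (33/575) -> +(575/33)
  reduce: (14/33)
  pull out 2: (2/33) = +1  (since 33 mod 8 = 1)
  reciprocity: (7/33) -> +(33/7)
  reduce: (5/7)
  reciprocity: (5/7) -> +(7/5)
  reduce: (2/5)
  pull out 2: (2/5) = -1  (since 5 mod 8 = 5)
  (1/5) = 1
Product of signs = -1

-1
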